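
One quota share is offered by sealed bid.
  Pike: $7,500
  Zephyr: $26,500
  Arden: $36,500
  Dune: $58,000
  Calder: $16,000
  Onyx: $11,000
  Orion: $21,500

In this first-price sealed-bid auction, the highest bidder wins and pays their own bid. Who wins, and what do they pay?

Dune pays $58,000

Bids ranked: 58,000 (Dune) > 36,500 (Arden) > 26,500 (Zephyr) > 21,500 (Orion) > 16,000 (Calder) > 11,000 (Onyx) > …
First-price: Dune pays what they bid, $58,000.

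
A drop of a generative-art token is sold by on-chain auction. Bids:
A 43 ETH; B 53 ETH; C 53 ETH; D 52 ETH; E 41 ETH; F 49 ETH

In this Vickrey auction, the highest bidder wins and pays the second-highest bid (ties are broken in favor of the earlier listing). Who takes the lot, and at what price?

Rule: the highest bidder wins and pays the second-highest bid.
Bids ranked: 53 (B) > 53 (C) > 52 (D) > 49 (F) > 43 (A) > 41 (E)
B and C tie at 53 ETH; tie-break gives it to B.
B wins with the highest bid; price is set by the runner-up at 53 ETH.

B pays 53 ETH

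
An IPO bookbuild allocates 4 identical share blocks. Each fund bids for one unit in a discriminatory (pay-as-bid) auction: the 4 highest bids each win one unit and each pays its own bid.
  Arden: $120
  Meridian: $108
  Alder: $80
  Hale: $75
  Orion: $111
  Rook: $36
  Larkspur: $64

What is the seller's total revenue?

Ordering the bids: 120 (Arden), 111 (Orion), 108 (Meridian), 80 (Alder), 75 (Hale), 64 (Larkspur), …
Top 4: Arden, Orion, Meridian, Alder.
Total revenue = 120 + 111 + 108 + 80 = $419.

Total revenue: $419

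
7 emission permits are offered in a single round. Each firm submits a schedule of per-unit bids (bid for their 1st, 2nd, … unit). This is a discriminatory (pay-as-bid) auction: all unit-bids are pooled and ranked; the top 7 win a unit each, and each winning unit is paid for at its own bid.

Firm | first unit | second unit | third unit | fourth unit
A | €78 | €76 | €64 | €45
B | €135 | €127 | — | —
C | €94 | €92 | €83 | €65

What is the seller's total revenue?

Total revenue: €685

Pooled unit-bids ranked (top 7): 135 (B-1), 127 (B-2), 94 (C-1), 92 (C-2), 83 (C-3), 78 (A-1), 76 (A-2)
Next rejected bid: €65 (not a price — pay-as-bid).
Each winning unit pays its own bid.
Revenue = 135 + 127 + 94 + 92 + 83 + 78 + 76 = €685.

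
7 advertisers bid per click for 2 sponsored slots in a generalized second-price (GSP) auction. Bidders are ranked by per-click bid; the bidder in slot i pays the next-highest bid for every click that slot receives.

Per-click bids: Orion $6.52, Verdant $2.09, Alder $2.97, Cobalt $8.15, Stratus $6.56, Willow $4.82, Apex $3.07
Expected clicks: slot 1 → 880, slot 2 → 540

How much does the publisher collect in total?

Total revenue: $9293.60

Ranked by bid: $8.15 (Cobalt) > $6.56 (Stratus) > $6.52 (Orion) > …
Slot 1: Cobalt pays $6.56 × 880 = $5772.80
Slot 2: Stratus pays $6.52 × 540 = $3520.80
Total = $9293.60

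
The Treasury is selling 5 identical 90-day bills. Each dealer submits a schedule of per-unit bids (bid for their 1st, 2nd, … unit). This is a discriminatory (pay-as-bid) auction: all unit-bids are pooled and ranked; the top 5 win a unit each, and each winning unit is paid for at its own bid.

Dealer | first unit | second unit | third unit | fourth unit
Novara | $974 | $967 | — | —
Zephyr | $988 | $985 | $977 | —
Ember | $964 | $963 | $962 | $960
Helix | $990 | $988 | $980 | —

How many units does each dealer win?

Helix 3, Zephyr 2

Merging the schedules and taking the best 5: 990 (Helix-1), 988 (Zephyr-1), 988 (Helix-2), 985 (Zephyr-2), 980 (Helix-3)
Next rejected bid: $977 (not a price — pay-as-bid).
Allocation: Helix 3, Zephyr 2.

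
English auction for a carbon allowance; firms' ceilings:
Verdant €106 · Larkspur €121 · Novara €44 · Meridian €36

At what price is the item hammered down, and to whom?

Larkspur wins at €106

Limits in order: 121 (Larkspur) > 106 (Verdant) > 44 (Novara) > 36 (Meridian)
Verdant is the last rival to drop out, at €106; Larkspur remains and wins at that price.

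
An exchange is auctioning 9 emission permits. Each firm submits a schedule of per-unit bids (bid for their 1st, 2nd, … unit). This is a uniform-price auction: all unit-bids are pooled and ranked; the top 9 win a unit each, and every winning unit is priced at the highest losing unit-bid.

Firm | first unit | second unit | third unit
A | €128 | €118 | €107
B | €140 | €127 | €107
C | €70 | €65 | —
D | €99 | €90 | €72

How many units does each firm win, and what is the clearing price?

A 3, B 3, D 3; clearing price €70

Pooled unit-bids ranked (top 9): 140 (B-1), 128 (A-1), 127 (B-2), 118 (A-2), 107 (A-3), 107 (B-3), 99 (D-1), 90 (D-2), 72 (D-3)
The (k+1)-th unit-bid is €70.
Allocation: A 3, B 3, D 3.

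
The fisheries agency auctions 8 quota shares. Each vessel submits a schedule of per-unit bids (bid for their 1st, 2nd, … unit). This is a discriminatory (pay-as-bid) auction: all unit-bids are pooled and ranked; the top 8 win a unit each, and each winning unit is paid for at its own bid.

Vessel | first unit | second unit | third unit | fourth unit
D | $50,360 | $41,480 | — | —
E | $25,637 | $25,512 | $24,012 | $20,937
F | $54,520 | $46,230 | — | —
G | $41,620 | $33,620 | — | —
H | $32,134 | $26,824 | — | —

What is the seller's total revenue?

Total revenue: $326,788

Pooled unit-bids ranked (top 8): 54,520 (F-1), 50,360 (D-1), 46,230 (F-2), 41,620 (G-1), 41,480 (D-2), 33,620 (G-2), 32,134 (H-1), 26,824 (H-2)
Next rejected bid: $25,637 (not a price — pay-as-bid).
Each winning unit pays its own bid.
Revenue = 54,520 + 50,360 + 46,230 + 41,620 + 41,480 + 33,620 + 32,134 + 26,824 = $326,788.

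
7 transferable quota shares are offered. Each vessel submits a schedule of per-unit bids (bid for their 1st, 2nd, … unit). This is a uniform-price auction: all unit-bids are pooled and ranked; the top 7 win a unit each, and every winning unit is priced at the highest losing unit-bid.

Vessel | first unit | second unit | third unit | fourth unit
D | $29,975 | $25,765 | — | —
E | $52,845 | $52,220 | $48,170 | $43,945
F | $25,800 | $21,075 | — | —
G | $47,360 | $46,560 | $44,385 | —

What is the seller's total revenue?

Total revenue: $209,825

All unit-bids, highest first — top 7: 52,845 (E-1), 52,220 (E-2), 48,170 (E-3), 47,360 (G-1), 46,560 (G-2), 44,385 (G-3), 43,945 (E-4)
The (k+1)-th unit-bid is $29,975.
Allocation: E 4, G 3. Every unit priced at $29,975.
Revenue = 7 × 29,975 = $209,825.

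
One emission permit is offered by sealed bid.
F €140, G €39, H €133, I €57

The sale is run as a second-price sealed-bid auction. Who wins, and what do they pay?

F pays €133

Second-price sealed-bid auction: the highest bidder wins and pays the second-highest bid.
Sorting bids: 140 (F) > 133 (H) > 57 (I) > 39 (G)
F wins with the highest bid; price is set by the runner-up at €133.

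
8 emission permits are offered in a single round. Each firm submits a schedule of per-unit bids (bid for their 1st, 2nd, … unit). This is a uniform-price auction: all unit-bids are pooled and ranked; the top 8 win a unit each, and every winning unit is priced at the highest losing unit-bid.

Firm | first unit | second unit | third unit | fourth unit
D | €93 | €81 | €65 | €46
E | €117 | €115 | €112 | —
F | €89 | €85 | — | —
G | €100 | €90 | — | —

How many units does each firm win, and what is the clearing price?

Pooled unit-bids ranked (top 8): 117 (E-1), 115 (E-2), 112 (E-3), 100 (G-1), 93 (D-1), 90 (G-2), 89 (F-1), 85 (F-2)
Highest rejected unit-bid = €81.
Allocation: D 1, E 3, F 2, G 2.

D 1, E 3, F 2, G 2; clearing price €81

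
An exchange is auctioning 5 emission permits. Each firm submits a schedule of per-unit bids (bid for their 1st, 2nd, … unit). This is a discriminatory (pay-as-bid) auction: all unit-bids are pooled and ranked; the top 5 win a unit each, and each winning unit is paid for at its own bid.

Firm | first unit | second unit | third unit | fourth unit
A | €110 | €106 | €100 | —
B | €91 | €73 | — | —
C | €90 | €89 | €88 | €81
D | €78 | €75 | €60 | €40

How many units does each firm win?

All unit-bids, highest first — top 5: 110 (A-1), 106 (A-2), 100 (A-3), 91 (B-1), 90 (C-1)
Next rejected bid: €89 (not a price — pay-as-bid).
Allocation: A 3, B 1, C 1.

A 3, B 1, C 1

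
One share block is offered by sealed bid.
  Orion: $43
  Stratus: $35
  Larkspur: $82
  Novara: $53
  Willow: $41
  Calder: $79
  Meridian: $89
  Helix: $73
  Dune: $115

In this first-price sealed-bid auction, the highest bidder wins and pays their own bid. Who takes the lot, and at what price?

Dune pays $115

Bids ranked: 115 (Dune) > 89 (Meridian) > 82 (Larkspur) > 79 (Calder) > 73 (Helix) > 53 (Novara) > …
Dune is highest → pays own bid, $115.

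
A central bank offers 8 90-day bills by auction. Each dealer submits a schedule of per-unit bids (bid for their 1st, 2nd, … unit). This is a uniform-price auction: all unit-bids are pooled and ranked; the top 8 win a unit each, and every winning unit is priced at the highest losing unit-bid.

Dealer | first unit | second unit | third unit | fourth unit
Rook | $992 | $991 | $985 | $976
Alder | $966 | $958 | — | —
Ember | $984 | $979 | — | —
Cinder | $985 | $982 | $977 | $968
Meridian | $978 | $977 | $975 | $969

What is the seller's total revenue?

Total revenue: $7,816

Merging the schedules and taking the best 8: 992 (Rook-1), 991 (Rook-2), 985 (Rook-3), 985 (Cinder-1), 984 (Ember-1), 982 (Cinder-2), 979 (Ember-2), 978 (Meridian-1)
Highest rejected unit-bid = $977.
Allocation: Cinder 2, Ember 2, Meridian 1, Rook 3. Every unit priced at $977.
Revenue = 8 × 977 = $7,816.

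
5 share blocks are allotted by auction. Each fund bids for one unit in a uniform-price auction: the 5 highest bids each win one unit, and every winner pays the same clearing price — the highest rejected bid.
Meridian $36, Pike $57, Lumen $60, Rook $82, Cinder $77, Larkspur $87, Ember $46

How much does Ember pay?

Ember pays $0

Sorting: 87 (Larkspur), 82 (Rook), 77 (Cinder), 60 (Lumen), 57 (Pike), 46 (Ember), 36 (Meridian)
Winners (5 units): Larkspur, Rook, Cinder, Lumen, Pike.
Highest unsuccessful bid: $46 → clearing price.
Ember does not win → pays $0.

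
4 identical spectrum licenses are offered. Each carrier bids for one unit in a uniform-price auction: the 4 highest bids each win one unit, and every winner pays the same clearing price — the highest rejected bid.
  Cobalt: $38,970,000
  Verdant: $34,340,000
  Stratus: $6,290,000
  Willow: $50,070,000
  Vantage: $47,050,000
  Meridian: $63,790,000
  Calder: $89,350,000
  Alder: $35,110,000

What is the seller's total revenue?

Ordering the bids: 89,350,000 (Calder), 63,790,000 (Meridian), 50,070,000 (Willow), 47,050,000 (Vantage), 38,970,000 (Cobalt), 35,110,000 (Alder), …
The 4 highest are Calder, Meridian, Willow, Vantage.
First losing bid is Cobalt's $38,970,000, which sets the uniform price.
Total revenue = 4 × $38,970,000 = $155,880,000.

Total revenue: $155,880,000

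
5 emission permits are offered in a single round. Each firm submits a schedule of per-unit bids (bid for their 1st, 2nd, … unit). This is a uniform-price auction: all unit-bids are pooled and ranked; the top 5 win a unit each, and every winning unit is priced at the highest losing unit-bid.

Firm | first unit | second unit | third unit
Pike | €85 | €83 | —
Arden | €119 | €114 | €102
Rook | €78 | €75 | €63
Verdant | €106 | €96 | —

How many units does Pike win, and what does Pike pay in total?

Pike: 0 units, pays €0

Pooled unit-bids ranked (top 5): 119 (Arden-1), 114 (Arden-2), 106 (Verdant-1), 102 (Arden-3), 96 (Verdant-2)
The (k+1)-th unit-bid is €85.
Pike wins 0 unit(s) at €85 each.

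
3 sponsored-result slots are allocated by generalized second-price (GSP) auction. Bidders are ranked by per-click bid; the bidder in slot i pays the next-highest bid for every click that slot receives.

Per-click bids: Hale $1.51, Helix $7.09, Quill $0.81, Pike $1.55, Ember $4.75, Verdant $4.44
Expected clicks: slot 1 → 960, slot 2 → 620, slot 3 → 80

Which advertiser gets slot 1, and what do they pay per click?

Ranked by bid: $7.09 (Helix) > $4.75 (Ember) > $4.44 (Verdant) > $1.55 (Pike) > …
Slot 1 goes to the first-ranked bidder, Helix, who pays the next bid down: $4.75/click.

Helix; $4.75 per click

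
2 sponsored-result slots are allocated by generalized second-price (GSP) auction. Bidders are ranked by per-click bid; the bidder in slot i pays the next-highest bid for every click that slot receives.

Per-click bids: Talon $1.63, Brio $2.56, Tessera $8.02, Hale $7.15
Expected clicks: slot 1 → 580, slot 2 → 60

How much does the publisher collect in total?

Ranked by bid: $8.02 (Tessera) > $7.15 (Hale) > $2.56 (Brio) > …
Slot 1: Tessera pays $7.15 × 580 = $4147.00
Slot 2: Hale pays $2.56 × 60 = $153.60
Total = $4300.60

Total revenue: $4300.60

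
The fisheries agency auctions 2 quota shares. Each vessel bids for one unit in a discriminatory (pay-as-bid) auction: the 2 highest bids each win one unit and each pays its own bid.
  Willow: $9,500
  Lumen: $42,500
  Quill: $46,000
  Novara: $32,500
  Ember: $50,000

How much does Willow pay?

Willow pays $0

Bids ranked high→low: 50,000 (Ember), 46,000 (Quill), 42,500 (Lumen), 32,500 (Novara), …
Top 2: Ember, Quill.
Willow does not win → $0.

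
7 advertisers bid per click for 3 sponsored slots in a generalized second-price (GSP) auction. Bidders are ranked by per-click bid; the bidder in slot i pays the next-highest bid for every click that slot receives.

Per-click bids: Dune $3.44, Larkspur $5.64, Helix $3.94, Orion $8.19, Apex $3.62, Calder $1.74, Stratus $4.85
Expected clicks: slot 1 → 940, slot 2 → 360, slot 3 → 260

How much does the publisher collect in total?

Total revenue: $8072.00

Sorting advertisers: $8.19 (Orion) > $5.64 (Larkspur) > $4.85 (Stratus) > $3.94 (Helix) > …
Slot 1: Orion pays $5.64 × 940 = $5301.60
Slot 2: Larkspur pays $4.85 × 360 = $1746.00
Slot 3: Stratus pays $3.94 × 260 = $1024.40
Total = $8072.00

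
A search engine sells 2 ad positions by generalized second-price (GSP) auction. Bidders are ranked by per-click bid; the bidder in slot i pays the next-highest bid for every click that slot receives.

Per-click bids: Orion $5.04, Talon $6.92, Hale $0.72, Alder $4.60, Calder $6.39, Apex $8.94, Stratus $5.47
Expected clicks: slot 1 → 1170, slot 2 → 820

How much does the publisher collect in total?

Sorting advertisers: $8.94 (Apex) > $6.92 (Talon) > $6.39 (Calder) > …
Slot 1: Apex pays $6.92 × 1170 = $8096.40
Slot 2: Talon pays $6.39 × 820 = $5239.80
Total = $13336.20

Total revenue: $13336.20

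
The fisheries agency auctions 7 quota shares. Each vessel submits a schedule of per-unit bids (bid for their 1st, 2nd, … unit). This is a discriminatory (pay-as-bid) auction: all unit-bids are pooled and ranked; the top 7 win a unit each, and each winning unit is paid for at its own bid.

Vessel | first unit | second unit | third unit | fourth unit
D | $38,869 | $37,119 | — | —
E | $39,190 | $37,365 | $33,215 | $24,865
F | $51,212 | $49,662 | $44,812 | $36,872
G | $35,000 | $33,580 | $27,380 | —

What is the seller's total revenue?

Pooled unit-bids ranked (top 7): 51,212 (F-1), 49,662 (F-2), 44,812 (F-3), 39,190 (E-1), 38,869 (D-1), 37,365 (E-2), 37,119 (D-2)
Next rejected bid: $36,872 (not a price — pay-as-bid).
Each winning unit pays its own bid.
Revenue = 51,212 + 49,662 + 44,812 + 39,190 + 38,869 + 37,365 + 37,119 = $298,229.

Total revenue: $298,229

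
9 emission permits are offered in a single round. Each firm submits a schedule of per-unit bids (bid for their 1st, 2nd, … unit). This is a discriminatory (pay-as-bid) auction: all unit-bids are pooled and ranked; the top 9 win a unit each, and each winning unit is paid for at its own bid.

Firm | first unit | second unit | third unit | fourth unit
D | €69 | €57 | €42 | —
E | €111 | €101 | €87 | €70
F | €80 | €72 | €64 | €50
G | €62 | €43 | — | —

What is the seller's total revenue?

All unit-bids, highest first — top 9: 111 (E-1), 101 (E-2), 87 (E-3), 80 (F-1), 72 (F-2), 70 (E-4), 69 (D-1), 64 (F-3), 62 (G-1)
Next rejected bid: €57 (not a price — pay-as-bid).
Each winning unit pays its own bid.
Revenue = 111 + 101 + 87 + 80 + 72 + 70 + 69 + 64 + 62 = €716.

Total revenue: €716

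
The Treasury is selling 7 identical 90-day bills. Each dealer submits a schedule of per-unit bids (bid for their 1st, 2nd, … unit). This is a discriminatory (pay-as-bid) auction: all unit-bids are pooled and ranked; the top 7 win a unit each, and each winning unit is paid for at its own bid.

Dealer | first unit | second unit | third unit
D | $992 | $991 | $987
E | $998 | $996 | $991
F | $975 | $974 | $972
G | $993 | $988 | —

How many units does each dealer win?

Merging the schedules and taking the best 7: 998 (E-1), 996 (E-2), 993 (G-1), 992 (D-1), 991 (D-2), 991 (E-3), 988 (G-2)
Next rejected bid: $987 (not a price — pay-as-bid).
Allocation: D 2, E 3, G 2.

D 2, E 3, G 2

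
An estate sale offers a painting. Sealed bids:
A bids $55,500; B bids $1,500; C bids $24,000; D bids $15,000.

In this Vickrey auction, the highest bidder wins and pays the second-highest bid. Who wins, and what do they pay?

A pays $24,000

Rule: the highest bidder wins and pays the second-highest bid.
Bids in order: 55,500 (A) > 24,000 (C) > 15,000 (D) > 1,500 (B)
Second-price: A pays C's bid of $24,000.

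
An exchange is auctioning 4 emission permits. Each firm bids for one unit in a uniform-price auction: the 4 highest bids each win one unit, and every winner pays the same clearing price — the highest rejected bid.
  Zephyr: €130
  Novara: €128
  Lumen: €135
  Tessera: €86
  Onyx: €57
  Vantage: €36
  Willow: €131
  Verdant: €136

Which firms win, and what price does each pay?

Sorting: 136 (Verdant), 135 (Lumen), 131 (Willow), 130 (Zephyr), 128 (Novara), 86 (Tessera), …
The 4 highest are Verdant, Lumen, Willow, Zephyr.
Clearing price = highest rejected bid = €128.

Verdant, Lumen, Willow, Zephyr; each pays €128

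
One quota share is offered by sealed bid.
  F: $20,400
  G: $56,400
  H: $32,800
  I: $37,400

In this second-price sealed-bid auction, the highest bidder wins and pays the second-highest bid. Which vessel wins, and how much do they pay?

Rule: the highest bidder wins and pays the second-highest bid.
Bids ranked: 56,400 (G) > 37,400 (I) > 32,800 (H) > 20,400 (F)
Second-price: G pays I's bid of $37,400.

G pays $37,400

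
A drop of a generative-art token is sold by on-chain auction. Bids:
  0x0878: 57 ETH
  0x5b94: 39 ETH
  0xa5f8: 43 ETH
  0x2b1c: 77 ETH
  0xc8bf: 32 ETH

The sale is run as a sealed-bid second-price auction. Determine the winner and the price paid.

Bids in order: 77 (0x2b1c) > 57 (0x0878) > 43 (0xa5f8) > 39 (0x5b94) > 32 (0xc8bf)
Second-price: 0x2b1c pays 0x0878's bid of 57 ETH.

0x2b1c pays 57 ETH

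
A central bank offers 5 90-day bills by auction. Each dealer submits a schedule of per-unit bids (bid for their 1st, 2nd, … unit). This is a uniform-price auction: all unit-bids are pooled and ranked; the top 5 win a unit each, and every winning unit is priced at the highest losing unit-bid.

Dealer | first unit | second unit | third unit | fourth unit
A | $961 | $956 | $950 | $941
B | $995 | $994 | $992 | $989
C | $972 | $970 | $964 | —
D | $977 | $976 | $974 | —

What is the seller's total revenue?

All unit-bids, highest first — top 5: 995 (B-1), 994 (B-2), 992 (B-3), 989 (B-4), 977 (D-1)
The (k+1)-th unit-bid is $976.
Allocation: B 4, D 1. Every unit priced at $976.
Revenue = 5 × 976 = $4,880.

Total revenue: $4,880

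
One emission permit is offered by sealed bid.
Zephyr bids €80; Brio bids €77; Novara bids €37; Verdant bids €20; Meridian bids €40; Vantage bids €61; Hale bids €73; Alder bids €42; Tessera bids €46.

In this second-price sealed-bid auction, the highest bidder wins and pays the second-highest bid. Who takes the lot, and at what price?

Zephyr pays €77

Bids ranked: 80 (Zephyr) > 77 (Brio) > 73 (Hale) > 61 (Vantage) > 46 (Tessera) > 42 (Alder) > …
Zephyr is highest; pays the second-highest bid, €77.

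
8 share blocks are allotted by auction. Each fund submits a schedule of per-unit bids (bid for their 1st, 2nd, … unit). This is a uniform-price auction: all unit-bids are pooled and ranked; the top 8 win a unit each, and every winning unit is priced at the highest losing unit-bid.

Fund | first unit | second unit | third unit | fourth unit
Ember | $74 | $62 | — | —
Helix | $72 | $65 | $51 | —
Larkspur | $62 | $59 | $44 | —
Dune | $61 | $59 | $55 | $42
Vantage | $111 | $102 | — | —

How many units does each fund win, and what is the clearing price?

Dune 1, Ember 2, Helix 2, Larkspur 1, Vantage 2; clearing price $59

Pooled unit-bids ranked (top 8): 111 (Vantage-1), 102 (Vantage-2), 74 (Ember-1), 72 (Helix-1), 65 (Helix-2), 62 (Ember-2), 62 (Larkspur-1), 61 (Dune-1)
Highest rejected unit-bid = $59.
Allocation: Dune 1, Ember 2, Helix 2, Larkspur 1, Vantage 2.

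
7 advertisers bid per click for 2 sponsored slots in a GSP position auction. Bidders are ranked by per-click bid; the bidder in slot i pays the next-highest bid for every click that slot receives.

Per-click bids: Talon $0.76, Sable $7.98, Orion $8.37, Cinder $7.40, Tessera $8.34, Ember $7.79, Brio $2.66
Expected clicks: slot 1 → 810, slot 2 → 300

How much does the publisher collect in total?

Total revenue: $9149.40

Ranked by bid: $8.37 (Orion) > $8.34 (Tessera) > $7.98 (Sable) > …
Slot 1: Orion pays $8.34 × 810 = $6755.40
Slot 2: Tessera pays $7.98 × 300 = $2394.00
Total = $9149.40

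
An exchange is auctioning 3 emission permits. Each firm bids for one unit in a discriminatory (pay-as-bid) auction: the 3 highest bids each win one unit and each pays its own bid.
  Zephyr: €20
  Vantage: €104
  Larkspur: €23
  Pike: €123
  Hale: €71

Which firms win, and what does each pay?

Pike €123, Vantage €104, Hale €71

Sorting: 123 (Pike), 104 (Vantage), 71 (Hale), 23 (Larkspur), 20 (Zephyr)
The 3 highest are Pike, Vantage, Hale.
Each winner pays its own bid: Pike €123, Vantage €104, Hale €71.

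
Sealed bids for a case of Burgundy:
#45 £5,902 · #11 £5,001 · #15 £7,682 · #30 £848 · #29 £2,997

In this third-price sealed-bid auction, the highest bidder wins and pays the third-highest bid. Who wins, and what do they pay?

#15 pays £5,001

Bids ranked: 7,682 (#15) > 5,902 (#45) > 5,001 (#11) > 2,997 (#29) > 848 (#30)
#15 is highest; pays the third-highest bid, £5,001.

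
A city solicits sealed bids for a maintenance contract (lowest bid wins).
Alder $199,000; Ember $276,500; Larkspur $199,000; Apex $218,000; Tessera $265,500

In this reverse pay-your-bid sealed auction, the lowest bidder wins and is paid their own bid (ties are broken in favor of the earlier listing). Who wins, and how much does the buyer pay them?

Alder is paid $199,000

Reverse pay-your-bid sealed auction: the lowest bidder wins and is paid their own bid.
Bids ranked: 199,000 (Alder) < 199,000 (Larkspur) < 218,000 (Apex) < 265,500 (Tessera) < 276,500 (Ember)
Tie at $199,000 → Alder wins by tie-break.
Alder has the lowest bid and is paid exactly that: $199,000.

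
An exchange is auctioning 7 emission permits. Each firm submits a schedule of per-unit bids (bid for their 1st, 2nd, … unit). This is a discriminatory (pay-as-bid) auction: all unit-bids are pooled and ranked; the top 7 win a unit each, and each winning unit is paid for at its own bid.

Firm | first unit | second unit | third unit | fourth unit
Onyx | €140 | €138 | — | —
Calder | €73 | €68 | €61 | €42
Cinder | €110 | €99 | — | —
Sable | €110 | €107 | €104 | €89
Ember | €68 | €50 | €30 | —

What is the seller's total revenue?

All unit-bids, highest first — top 7: 140 (Onyx-1), 138 (Onyx-2), 110 (Cinder-1), 110 (Sable-1), 107 (Sable-2), 104 (Sable-3), 99 (Cinder-2)
Next rejected bid: €89 (not a price — pay-as-bid).
Each winning unit pays its own bid.
Revenue = 140 + 138 + 110 + 110 + 107 + 104 + 99 = €808.

Total revenue: €808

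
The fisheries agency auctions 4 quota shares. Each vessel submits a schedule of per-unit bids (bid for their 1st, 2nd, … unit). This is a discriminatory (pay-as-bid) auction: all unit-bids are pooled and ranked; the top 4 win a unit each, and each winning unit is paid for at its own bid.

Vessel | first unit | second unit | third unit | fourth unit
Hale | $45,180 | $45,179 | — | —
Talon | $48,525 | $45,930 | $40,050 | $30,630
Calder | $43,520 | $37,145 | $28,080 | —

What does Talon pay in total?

Pooled unit-bids ranked (top 4): 48,525 (Talon-1), 45,930 (Talon-2), 45,180 (Hale-1), 45,179 (Hale-2)
Next rejected bid: $43,520 (not a price — pay-as-bid).
Talon's winning unit-bids: 48,525 + 45,930 = $94,455.

Talon pays $94,455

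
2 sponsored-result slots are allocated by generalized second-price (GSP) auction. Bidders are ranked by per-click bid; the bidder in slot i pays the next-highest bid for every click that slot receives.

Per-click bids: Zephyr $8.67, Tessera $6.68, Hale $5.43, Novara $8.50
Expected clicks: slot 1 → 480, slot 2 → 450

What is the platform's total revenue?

Ranked by bid: $8.67 (Zephyr) > $8.50 (Novara) > $6.68 (Tessera) > …
Slot 1: Zephyr pays $8.50 × 480 = $4080.00
Slot 2: Novara pays $6.68 × 450 = $3006.00
Total = $7086.00

Total revenue: $7086.00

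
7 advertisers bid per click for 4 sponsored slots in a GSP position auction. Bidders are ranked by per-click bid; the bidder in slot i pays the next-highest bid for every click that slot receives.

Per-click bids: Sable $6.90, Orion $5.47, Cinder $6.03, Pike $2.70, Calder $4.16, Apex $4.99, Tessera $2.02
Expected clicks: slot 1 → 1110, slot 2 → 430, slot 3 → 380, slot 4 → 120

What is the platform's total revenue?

Total revenue: $11440.80

Per-click bids in order: $6.90 (Sable) > $6.03 (Cinder) > $5.47 (Orion) > $4.99 (Apex) > $4.16 (Calder) > …
Slot 1: Sable pays $6.03 × 1110 = $6693.30
Slot 2: Cinder pays $5.47 × 430 = $2352.10
Slot 3: Orion pays $4.99 × 380 = $1896.20
Slot 4: Apex pays $4.16 × 120 = $499.20
Total = $11440.80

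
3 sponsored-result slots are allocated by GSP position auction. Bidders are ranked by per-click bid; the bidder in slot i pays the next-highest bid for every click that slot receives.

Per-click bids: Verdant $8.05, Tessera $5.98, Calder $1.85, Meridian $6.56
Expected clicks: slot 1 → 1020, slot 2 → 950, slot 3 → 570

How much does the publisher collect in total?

Total revenue: $13426.70

Per-click bids in order: $8.05 (Verdant) > $6.56 (Meridian) > $5.98 (Tessera) > $1.85 (Calder)
Slot 1: Verdant pays $6.56 × 1020 = $6691.20
Slot 2: Meridian pays $5.98 × 950 = $5681.00
Slot 3: Tessera pays $1.85 × 570 = $1054.50
Total = $13426.70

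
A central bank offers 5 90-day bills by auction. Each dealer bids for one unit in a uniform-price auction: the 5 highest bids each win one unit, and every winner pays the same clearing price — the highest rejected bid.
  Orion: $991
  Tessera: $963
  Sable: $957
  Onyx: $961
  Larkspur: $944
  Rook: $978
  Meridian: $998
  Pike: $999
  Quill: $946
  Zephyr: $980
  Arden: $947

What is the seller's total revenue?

Ordering the bids: 999 (Pike), 998 (Meridian), 991 (Orion), 980 (Zephyr), 978 (Rook), 963 (Tessera), 961 (Onyx), …
Winners (5 units): Pike, Meridian, Orion, Zephyr, Rook.
Clearing price = highest rejected bid = $963.
Total revenue = 5 × $963 = $4,815.

Total revenue: $4,815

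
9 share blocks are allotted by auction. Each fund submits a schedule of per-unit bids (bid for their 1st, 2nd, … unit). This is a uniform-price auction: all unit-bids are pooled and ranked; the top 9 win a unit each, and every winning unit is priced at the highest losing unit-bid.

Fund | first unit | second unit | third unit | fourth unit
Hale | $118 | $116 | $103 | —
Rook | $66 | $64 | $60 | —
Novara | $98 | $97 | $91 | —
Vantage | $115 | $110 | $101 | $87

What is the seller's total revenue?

Merging the schedules and taking the best 9: 118 (Hale-1), 116 (Hale-2), 115 (Vantage-1), 110 (Vantage-2), 103 (Hale-3), 101 (Vantage-3), 98 (Novara-1), 97 (Novara-2), 91 (Novara-3)
Highest rejected unit-bid = $87.
Allocation: Hale 3, Novara 3, Vantage 3. Every unit priced at $87.
Revenue = 9 × 87 = $783.

Total revenue: $783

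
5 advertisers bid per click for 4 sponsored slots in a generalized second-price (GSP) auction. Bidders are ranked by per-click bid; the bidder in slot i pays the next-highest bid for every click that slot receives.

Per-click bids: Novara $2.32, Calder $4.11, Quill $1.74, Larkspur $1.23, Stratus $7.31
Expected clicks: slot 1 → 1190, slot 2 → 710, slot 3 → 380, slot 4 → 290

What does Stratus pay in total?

Sorting advertisers: $7.31 (Stratus) > $4.11 (Calder) > $2.32 (Novara) > $1.74 (Quill) > $1.23 (Larkspur)
Stratus holds slot 1 → pays next bid $4.11 × 1190 clicks = $4890.90.

Stratus pays $4890.90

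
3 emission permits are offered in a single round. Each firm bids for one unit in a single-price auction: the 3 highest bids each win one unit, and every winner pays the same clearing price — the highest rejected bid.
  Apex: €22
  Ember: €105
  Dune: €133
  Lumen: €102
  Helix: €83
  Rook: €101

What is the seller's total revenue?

Ordering the bids: 133 (Dune), 105 (Ember), 102 (Lumen), 101 (Rook), 83 (Helix), …
The 3 highest are Dune, Ember, Lumen.
Highest unsuccessful bid: €101 → clearing price.
Total revenue = 3 × €101 = €303.

Total revenue: €303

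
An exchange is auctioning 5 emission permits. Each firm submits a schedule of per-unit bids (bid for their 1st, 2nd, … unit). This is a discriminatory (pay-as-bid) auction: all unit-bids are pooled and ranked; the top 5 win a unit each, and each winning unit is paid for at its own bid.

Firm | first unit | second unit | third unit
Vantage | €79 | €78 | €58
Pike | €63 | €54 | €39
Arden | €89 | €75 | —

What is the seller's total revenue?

Merging the schedules and taking the best 5: 89 (Arden-1), 79 (Vantage-1), 78 (Vantage-2), 75 (Arden-2), 63 (Pike-1)
Next rejected bid: €58 (not a price — pay-as-bid).
Each winning unit pays its own bid.
Revenue = 89 + 79 + 78 + 75 + 63 = €384.

Total revenue: €384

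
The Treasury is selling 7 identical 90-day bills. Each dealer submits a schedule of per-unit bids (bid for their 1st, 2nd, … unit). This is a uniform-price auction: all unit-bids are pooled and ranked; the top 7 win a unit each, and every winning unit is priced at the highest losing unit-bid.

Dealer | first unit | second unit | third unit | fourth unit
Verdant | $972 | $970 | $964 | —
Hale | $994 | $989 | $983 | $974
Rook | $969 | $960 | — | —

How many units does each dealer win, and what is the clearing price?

Hale 4, Rook 1, Verdant 2; clearing price $964

Merging the schedules and taking the best 7: 994 (Hale-1), 989 (Hale-2), 983 (Hale-3), 974 (Hale-4), 972 (Verdant-1), 970 (Verdant-2), 969 (Rook-1)
The (k+1)-th unit-bid is $964.
Allocation: Hale 4, Rook 1, Verdant 2.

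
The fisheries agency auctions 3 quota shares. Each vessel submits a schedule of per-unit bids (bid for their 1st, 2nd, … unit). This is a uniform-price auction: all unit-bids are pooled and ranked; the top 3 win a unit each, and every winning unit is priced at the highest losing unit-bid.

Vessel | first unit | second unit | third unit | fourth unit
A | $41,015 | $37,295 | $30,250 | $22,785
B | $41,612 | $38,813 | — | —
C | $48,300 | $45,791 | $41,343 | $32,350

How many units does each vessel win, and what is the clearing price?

B 1, C 2; clearing price $41,343

Pooled unit-bids ranked (top 3): 48,300 (C-1), 45,791 (C-2), 41,612 (B-1)
Highest rejected unit-bid = $41,343.
Allocation: B 1, C 2.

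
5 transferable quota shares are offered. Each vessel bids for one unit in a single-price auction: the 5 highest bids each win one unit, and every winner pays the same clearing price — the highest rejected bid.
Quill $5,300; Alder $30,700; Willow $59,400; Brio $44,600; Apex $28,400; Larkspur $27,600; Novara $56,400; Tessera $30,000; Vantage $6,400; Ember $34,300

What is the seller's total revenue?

Ordering the bids: 59,400 (Willow), 56,400 (Novara), 44,600 (Brio), 34,300 (Ember), 30,700 (Alder), 30,000 (Tessera), 28,400 (Apex), …
Winners (5 units): Willow, Novara, Brio, Ember, Alder.
Clearing price = highest rejected bid = $30,000.
Total revenue = 5 × $30,000 = $150,000.

Total revenue: $150,000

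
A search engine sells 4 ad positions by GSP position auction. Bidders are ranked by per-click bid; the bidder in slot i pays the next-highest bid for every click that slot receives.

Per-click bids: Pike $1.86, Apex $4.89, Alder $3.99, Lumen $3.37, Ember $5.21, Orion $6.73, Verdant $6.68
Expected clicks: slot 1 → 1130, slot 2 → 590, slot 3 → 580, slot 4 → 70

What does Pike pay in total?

Ranked by bid: $6.73 (Orion) > $6.68 (Verdant) > $5.21 (Ember) > $4.89 (Apex) > $3.99 (Alder) > …
Pike ranks below slot 4 → no slot, pays nothing.

Pike pays $0.00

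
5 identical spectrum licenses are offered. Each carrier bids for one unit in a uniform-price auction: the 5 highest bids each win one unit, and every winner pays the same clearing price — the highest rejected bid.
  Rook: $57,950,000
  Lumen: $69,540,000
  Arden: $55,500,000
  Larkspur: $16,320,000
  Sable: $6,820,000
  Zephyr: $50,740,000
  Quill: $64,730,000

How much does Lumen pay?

Lumen pays $16,320,000

Ordering the bids: 69,540,000 (Lumen), 64,730,000 (Quill), 57,950,000 (Rook), 55,500,000 (Arden), 50,740,000 (Zephyr), 16,320,000 (Larkspur), 6,820,000 (Sable)
Top 5: Lumen, Quill, Rook, Arden, Zephyr.
Highest unsuccessful bid: $16,320,000 → clearing price.
Lumen wins → pays $16,320,000.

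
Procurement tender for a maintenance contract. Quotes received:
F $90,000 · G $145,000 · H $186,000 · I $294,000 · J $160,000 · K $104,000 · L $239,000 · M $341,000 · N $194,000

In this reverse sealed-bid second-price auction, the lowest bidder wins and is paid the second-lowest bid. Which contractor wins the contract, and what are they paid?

Sorting bids: 90,000 (F) < 104,000 (K) < 145,000 (G) < 160,000 (J) < 186,000 (H) < 194,000 (N) < …
F is lowest; is paid the second-lowest bid, $104,000.

F is paid $104,000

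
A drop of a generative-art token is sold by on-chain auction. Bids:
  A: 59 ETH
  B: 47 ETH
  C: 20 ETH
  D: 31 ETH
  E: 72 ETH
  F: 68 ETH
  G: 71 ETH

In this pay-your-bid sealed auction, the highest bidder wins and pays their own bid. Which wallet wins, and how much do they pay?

E pays 72 ETH

Bids in order: 72 (E) > 71 (G) > 68 (F) > 59 (A) > 47 (B) > 31 (D) > …
E has the highest bid and pays exactly that: 72 ETH.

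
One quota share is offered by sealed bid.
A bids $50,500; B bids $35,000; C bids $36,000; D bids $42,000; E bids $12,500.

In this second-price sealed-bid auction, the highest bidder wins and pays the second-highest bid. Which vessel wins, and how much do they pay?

A pays $42,000

Rule: the highest bidder wins and pays the second-highest bid.
Sorting bids: 50,500 (A) > 42,000 (D) > 36,000 (C) > 35,000 (B) > 12,500 (E)
Second-price: A pays D's bid of $42,000.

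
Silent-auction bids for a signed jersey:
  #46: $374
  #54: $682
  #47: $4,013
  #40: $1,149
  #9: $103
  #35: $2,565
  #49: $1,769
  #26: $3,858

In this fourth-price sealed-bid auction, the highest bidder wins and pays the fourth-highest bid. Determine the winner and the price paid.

Sorting bids: 4,013 (#47) > 3,858 (#26) > 2,565 (#35) > 1,769 (#49) > 1,149 (#40) > 682 (#54) > …
#47 is highest; pays the fourth-highest bid, $1,769.

#47 pays $1,769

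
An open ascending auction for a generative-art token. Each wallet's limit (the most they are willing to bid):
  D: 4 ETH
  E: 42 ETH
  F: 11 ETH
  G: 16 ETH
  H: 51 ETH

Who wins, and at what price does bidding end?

H wins at 42 ETH

Rule: the price rises until one bidder remains; the winner pays the price at which the last rival dropped out.
Sorting limits: 51 (H) > 42 (E) > 16 (G) > 11 (F) > 4 (D)
E is the last rival to drop out, at 42 ETH; H remains and wins at that price.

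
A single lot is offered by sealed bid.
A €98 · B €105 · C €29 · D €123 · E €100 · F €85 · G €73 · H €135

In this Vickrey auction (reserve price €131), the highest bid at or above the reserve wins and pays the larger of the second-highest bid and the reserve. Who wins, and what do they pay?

Bids ranked: 135 (H) > 123 (D) > 105 (B) > 100 (E) > 98 (A) > 85 (F) > …
H has the top bid at or above the reserve (€135).
Second-highest bid €123 is below the reserve €131, so the reserve binds → payment €131.

H pays €131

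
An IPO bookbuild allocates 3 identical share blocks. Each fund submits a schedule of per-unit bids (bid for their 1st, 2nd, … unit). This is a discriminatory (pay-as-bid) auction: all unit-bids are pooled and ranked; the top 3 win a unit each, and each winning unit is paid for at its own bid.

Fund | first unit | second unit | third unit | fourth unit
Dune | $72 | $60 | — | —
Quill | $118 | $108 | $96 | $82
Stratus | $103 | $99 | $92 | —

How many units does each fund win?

Merging the schedules and taking the best 3: 118 (Quill-1), 108 (Quill-2), 103 (Stratus-1)
Next rejected bid: $99 (not a price — pay-as-bid).
Allocation: Quill 2, Stratus 1.

Quill 2, Stratus 1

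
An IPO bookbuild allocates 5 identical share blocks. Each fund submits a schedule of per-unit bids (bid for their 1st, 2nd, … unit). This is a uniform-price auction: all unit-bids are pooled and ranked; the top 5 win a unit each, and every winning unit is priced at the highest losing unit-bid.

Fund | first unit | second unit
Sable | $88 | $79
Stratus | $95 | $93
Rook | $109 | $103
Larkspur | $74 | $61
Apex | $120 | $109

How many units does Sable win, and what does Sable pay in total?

Pooled unit-bids ranked (top 5): 120 (Apex-1), 109 (Rook-1), 109 (Apex-2), 103 (Rook-2), 95 (Stratus-1)
Highest rejected unit-bid = $93.
Sable wins 0 unit(s) at $93 each.

Sable: 0 units, pays $0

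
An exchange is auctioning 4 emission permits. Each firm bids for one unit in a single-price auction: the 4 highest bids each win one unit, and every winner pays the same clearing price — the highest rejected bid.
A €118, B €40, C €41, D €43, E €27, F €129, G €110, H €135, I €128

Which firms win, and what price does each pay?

Sorting: 135 (H), 129 (F), 128 (I), 118 (A), 110 (G), 43 (D), …
Winners (4 units): H, F, I, A.
Highest unsuccessful bid: €110 → clearing price.

H, F, I, A; each pays €110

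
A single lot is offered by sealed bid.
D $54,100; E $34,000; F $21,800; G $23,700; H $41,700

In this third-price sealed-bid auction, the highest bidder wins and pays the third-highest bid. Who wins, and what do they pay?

Third-price sealed-bid auction: the highest bidder wins and pays the third-highest bid.
Bids in order: 54,100 (D) > 41,700 (H) > 34,000 (E) > 23,700 (G) > 21,800 (F)
D is highest; pays the third-highest bid, $34,000.

D pays $34,000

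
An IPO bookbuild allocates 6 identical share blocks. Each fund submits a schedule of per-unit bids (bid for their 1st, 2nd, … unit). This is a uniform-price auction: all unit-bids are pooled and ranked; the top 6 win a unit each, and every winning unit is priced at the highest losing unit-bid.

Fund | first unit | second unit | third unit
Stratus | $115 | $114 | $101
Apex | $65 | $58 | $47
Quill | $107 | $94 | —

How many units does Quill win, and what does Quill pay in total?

Quill: 2 units, pays $116

Pooled unit-bids ranked (top 6): 115 (Stratus-1), 114 (Stratus-2), 107 (Quill-1), 101 (Stratus-3), 94 (Quill-2), 65 (Apex-1)
Highest rejected unit-bid = $58.
Quill wins 2 unit(s) at $58 each.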